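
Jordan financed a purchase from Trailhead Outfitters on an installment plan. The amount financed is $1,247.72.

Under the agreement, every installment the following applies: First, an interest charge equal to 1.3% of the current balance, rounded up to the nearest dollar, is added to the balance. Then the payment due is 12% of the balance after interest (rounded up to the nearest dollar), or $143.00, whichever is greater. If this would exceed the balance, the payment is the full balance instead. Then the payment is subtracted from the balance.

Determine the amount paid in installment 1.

$152.00

Installment 1: opening $1,247.72; interest $17.00 → $1,264.72; payment $152.00; balance $1,112.72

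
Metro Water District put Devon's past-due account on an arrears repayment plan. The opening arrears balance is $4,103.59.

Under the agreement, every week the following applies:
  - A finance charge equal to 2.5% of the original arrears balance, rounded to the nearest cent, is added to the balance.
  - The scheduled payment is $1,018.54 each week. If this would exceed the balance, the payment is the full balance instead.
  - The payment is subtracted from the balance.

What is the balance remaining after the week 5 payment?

$0.00

Week 1: opening $4,103.59; interest $102.59 → $4,206.18; payment $1,018.54; balance $3,187.64
Week 2: opening $3,187.64; interest $102.59 → $3,290.23; payment $1,018.54; balance $2,271.69
Week 3: opening $2,271.69; interest $102.59 → $2,374.28; payment $1,018.54; balance $1,355.74
Week 4: opening $1,355.74; interest $102.59 → $1,458.33; payment $1,018.54; balance $439.79
Week 5: opening $439.79; interest $102.59 → $542.38; payment $542.38; balance $0.00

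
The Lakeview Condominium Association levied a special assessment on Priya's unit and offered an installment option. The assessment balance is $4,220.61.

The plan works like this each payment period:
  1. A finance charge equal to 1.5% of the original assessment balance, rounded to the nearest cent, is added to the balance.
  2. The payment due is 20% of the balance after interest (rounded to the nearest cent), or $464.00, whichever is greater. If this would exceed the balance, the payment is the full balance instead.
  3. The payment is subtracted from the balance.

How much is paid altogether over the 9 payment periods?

$4,790.40

# | Opening | Interest | Payment | End bal
1 | $4,220.61 | $63.31 | $856.78 | $3,427.14
2 | $3,427.14 | $63.31 | $698.09 | $2,792.36
3 | $2,792.36 | $63.31 | $571.13 | $2,284.54
4 | $2,284.54 | $63.31 | $469.57 | $1,878.28
5 | $1,878.28 | $63.31 | $464.00 | $1,477.59
6 | $1,477.59 | $63.31 | $464.00 | $1,076.90
7 | $1,076.90 | $63.31 | $464.00 | $676.21
8 | $676.21 | $63.31 | $464.00 | $275.52
9 | $275.52 | $63.31 | $338.83 | $0.00
Total paid: $4,790.40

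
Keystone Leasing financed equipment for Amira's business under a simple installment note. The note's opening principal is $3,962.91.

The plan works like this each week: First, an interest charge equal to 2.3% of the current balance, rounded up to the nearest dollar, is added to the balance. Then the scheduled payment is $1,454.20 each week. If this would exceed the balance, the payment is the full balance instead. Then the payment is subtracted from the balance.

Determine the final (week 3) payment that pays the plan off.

$1,234.51

Week 1: $3,962.91 +$92.00 interest = $4,054.91; pay $1,454.20 → $2,600.71
Week 2: $2,600.71 +$60.00 interest = $2,660.71; pay $1,454.20 → $1,206.51
Week 3: $1,206.51 +$28.00 interest = $1,234.51; pay $1,234.51 → $0.00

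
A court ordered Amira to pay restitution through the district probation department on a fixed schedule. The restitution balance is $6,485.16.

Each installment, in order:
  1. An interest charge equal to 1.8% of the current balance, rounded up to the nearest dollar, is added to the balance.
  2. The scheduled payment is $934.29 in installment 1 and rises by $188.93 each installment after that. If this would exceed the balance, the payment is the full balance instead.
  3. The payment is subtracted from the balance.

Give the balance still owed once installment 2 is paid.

Installment 1: $6,485.16 +$117.00 interest = $6,602.16; pay $934.29 → $5,667.87
Installment 2: $5,667.87 +$103.00 interest = $5,770.87; pay $1,123.22 → $4,647.65

$4,647.65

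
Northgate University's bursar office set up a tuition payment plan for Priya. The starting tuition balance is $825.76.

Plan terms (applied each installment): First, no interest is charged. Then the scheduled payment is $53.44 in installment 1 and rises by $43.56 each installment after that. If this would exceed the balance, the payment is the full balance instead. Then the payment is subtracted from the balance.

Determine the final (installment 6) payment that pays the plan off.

$122.96

Installment 1: opening $825.76; payment $53.44; balance $772.32
Installment 2: opening $772.32; payment $97.00; balance $675.32
Installment 3: opening $675.32; payment $140.56; balance $534.76
Installment 4: opening $534.76; payment $184.12; balance $350.64
Installment 5: opening $350.64; payment $227.68; balance $122.96
Installment 6: opening $122.96; payment $122.96; balance $0.00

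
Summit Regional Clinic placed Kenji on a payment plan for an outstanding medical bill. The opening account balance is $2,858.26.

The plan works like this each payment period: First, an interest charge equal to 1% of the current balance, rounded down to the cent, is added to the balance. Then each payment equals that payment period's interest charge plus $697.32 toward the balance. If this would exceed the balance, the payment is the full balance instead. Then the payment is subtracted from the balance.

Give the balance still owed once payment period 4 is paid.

$68.98

Payment period 1: opening $2,858.26; interest $28.58 → $2,886.84; payment $725.90; balance $2,160.94
Payment period 2: opening $2,160.94; interest $21.60 → $2,182.54; payment $718.92; balance $1,463.62
Payment period 3: opening $1,463.62; interest $14.63 → $1,478.25; payment $711.95; balance $766.30
Payment period 4: opening $766.30; interest $7.66 → $773.96; payment $704.98; balance $68.98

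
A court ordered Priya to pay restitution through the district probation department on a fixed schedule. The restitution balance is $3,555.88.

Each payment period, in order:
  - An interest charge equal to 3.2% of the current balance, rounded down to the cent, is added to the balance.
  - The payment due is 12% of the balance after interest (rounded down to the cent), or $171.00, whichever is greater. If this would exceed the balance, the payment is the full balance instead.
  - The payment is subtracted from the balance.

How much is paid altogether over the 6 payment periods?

$2,104.84

Payment period 1: $3,555.88 +$113.78 interest = $3,669.66; pay $440.35 → $3,229.31
Payment period 2: $3,229.31 +$103.33 interest = $3,332.64; pay $399.91 → $2,932.73
Payment period 3: $2,932.73 +$93.84 interest = $3,026.57; pay $363.18 → $2,663.39
Payment period 4: $2,663.39 +$85.22 interest = $2,748.61; pay $329.83 → $2,418.78
Payment period 5: $2,418.78 +$77.40 interest = $2,496.18; pay $299.54 → $2,196.64
Payment period 6: $2,196.64 +$70.29 interest = $2,266.93; pay $272.03 → $1,994.90
Total paid: $2,104.84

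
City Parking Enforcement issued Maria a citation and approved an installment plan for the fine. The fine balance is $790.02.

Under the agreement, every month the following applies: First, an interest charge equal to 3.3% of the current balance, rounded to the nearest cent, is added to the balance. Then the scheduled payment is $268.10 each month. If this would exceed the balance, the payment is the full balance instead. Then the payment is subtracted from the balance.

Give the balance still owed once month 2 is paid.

# | Opening | Interest | Payment | End bal
1 | $790.02 | $26.07 | $268.10 | $547.99
2 | $547.99 | $18.08 | $268.10 | $297.97

$297.97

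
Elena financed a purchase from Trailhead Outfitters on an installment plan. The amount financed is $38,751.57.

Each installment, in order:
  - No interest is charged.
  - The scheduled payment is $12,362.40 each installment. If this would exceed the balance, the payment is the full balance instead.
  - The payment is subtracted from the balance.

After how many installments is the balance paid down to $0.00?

4

Installment 1: opening $38,751.57; payment $12,362.40; balance $26,389.17
Installment 2: opening $26,389.17; payment $12,362.40; balance $14,026.77
Installment 3: opening $14,026.77; payment $12,362.40; balance $1,664.37
Installment 4: opening $1,664.37; payment $1,664.37; balance $0.00
Balance reaches $0.00 in installment 4.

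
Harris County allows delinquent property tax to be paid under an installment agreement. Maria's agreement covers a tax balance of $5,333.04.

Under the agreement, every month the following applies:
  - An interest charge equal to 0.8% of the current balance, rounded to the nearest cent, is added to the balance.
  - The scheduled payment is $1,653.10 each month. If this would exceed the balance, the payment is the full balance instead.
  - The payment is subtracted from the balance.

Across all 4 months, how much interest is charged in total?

$92.93

# | Opening | Interest | Payment | End bal
1 | $5,333.04 | $42.66 | $1,653.10 | $3,722.60
2 | $3,722.60 | $29.78 | $1,653.10 | $2,099.28
3 | $2,099.28 | $16.79 | $1,653.10 | $462.97
4 | $462.97 | $3.70 | $466.67 | $0.00
Total interest: $42.66 + $29.78 + $16.79 + $3.70 = $92.93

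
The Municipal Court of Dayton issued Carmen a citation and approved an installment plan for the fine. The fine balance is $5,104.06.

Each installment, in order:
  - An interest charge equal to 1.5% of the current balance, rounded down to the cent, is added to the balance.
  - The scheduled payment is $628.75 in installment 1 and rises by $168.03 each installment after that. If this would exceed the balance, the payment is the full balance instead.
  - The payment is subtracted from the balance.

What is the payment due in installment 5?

# | Opening | Interest | Payment | End bal
1 | $5,104.06 | $76.56 | $628.75 | $4,551.87
2 | $4,551.87 | $68.27 | $796.78 | $3,823.36
3 | $3,823.36 | $57.35 | $964.81 | $2,915.90
4 | $2,915.90 | $43.73 | $1,132.84 | $1,826.79
5 | $1,826.79 | $27.40 | $1,300.87 | $553.32

$1,300.87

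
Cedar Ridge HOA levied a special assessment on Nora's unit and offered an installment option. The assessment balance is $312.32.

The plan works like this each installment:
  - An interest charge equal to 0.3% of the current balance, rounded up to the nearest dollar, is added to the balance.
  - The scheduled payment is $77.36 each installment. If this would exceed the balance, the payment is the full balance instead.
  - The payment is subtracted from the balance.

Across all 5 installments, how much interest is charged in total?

Installment 1: opening $312.32; interest $1.00 → $313.32; payment $77.36; balance $235.96
Installment 2: opening $235.96; interest $1.00 → $236.96; payment $77.36; balance $159.60
Installment 3: opening $159.60; interest $1.00 → $160.60; payment $77.36; balance $83.24
Installment 4: opening $83.24; interest $1.00 → $84.24; payment $77.36; balance $6.88
Installment 5: opening $6.88; interest $1.00 → $7.88; payment $7.88; balance $0.00
Total interest: $1.00 + $1.00 + $1.00 + $1.00 + $1.00 = $5.00

$5.00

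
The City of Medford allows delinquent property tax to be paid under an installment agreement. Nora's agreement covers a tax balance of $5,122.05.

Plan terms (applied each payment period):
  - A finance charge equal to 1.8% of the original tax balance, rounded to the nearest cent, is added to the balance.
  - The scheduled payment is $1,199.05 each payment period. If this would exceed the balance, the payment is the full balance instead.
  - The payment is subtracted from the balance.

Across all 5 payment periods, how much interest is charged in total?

Payment period 1: $5,122.05 +$92.20 interest = $5,214.25; pay $1,199.05 → $4,015.20
Payment period 2: $4,015.20 +$92.20 interest = $4,107.40; pay $1,199.05 → $2,908.35
Payment period 3: $2,908.35 +$92.20 interest = $3,000.55; pay $1,199.05 → $1,801.50
Payment period 4: $1,801.50 +$92.20 interest = $1,893.70; pay $1,199.05 → $694.65
Payment period 5: $694.65 +$92.20 interest = $786.85; pay $786.85 → $0.00
Total interest: $92.20 + $92.20 + $92.20 + $92.20 + $92.20 = $461.00

$461.00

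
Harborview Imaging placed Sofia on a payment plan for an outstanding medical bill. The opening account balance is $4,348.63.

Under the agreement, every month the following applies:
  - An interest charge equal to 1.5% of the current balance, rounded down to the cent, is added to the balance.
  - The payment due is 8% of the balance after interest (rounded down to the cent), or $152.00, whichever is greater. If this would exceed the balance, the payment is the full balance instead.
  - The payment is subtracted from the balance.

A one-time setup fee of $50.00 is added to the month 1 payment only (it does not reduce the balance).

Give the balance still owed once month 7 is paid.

$2,692.33

Month 1: opening $4,348.63; interest $65.22 → $4,413.85; payment $353.10 (+ $50.00 fee); balance $4,060.75
Month 2: opening $4,060.75; interest $60.91 → $4,121.66; payment $329.73; balance $3,791.93
Month 3: opening $3,791.93; interest $56.87 → $3,848.80; payment $307.90; balance $3,540.90
Month 4: opening $3,540.90; interest $53.11 → $3,594.01; payment $287.52; balance $3,306.49
Month 5: opening $3,306.49; interest $49.59 → $3,356.08; payment $268.48; balance $3,087.60
Month 6: opening $3,087.60; interest $46.31 → $3,133.91; payment $250.71; balance $2,883.20
Month 7: opening $2,883.20; interest $43.24 → $2,926.44; payment $234.11; balance $2,692.33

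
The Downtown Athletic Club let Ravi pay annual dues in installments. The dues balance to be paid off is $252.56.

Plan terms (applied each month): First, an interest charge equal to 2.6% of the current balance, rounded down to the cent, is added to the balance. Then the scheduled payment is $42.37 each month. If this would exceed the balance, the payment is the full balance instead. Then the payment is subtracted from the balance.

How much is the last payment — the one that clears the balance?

Month 1: $252.56 +$6.56 interest = $259.12; pay $42.37 → $216.75
Month 2: $216.75 +$5.63 interest = $222.38; pay $42.37 → $180.01
Month 3: $180.01 +$4.68 interest = $184.69; pay $42.37 → $142.32
Month 4: $142.32 +$3.70 interest = $146.02; pay $42.37 → $103.65
Month 5: $103.65 +$2.69 interest = $106.34; pay $42.37 → $63.97
Month 6: $63.97 +$1.66 interest = $65.63; pay $42.37 → $23.26
Month 7: $23.26 +$0.60 interest = $23.86; pay $23.86 → $0.00

$23.86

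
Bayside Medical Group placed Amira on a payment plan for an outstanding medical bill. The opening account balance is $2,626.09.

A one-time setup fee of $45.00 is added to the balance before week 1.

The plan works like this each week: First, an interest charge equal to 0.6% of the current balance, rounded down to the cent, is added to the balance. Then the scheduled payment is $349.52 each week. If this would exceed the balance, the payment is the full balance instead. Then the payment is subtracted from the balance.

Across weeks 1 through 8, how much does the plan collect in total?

$2,742.56

# | Opening | Interest | Payment | End bal
1 | $2,671.09 | $16.02 | $349.52 | $2,337.59
2 | $2,337.59 | $14.02 | $349.52 | $2,002.09
3 | $2,002.09 | $12.01 | $349.52 | $1,664.58
4 | $1,664.58 | $9.98 | $349.52 | $1,325.04
5 | $1,325.04 | $7.95 | $349.52 | $983.47
6 | $983.47 | $5.90 | $349.52 | $639.85
7 | $639.85 | $3.83 | $349.52 | $294.16
8 | $294.16 | $1.76 | $295.92 | $0.00
Total paid: $2,742.56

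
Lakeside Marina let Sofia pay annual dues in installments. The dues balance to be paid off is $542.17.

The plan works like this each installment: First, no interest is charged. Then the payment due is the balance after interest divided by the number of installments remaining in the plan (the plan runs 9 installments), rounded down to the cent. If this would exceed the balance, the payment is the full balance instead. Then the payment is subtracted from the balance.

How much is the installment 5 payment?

$60.24

# | Opening | Payment | End bal
1 | $542.17 | $60.24 | $481.93
2 | $481.93 | $60.24 | $421.69
3 | $421.69 | $60.24 | $361.45
4 | $361.45 | $60.24 | $301.21
5 | $301.21 | $60.24 | $240.97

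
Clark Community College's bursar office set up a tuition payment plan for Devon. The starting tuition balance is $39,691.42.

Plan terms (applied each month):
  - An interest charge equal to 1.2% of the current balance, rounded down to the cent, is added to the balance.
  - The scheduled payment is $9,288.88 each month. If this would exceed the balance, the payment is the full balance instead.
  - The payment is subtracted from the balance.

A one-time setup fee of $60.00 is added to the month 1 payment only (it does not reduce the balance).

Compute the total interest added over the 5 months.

Month 1: opening $39,691.42; interest $476.29 → $40,167.71; payment $9,288.88 (+ $60.00 fee); balance $30,878.83
Month 2: opening $30,878.83; interest $370.54 → $31,249.37; payment $9,288.88; balance $21,960.49
Month 3: opening $21,960.49; interest $263.52 → $22,224.01; payment $9,288.88; balance $12,935.13
Month 4: opening $12,935.13; interest $155.22 → $13,090.35; payment $9,288.88; balance $3,801.47
Month 5: opening $3,801.47; interest $45.61 → $3,847.08; payment $3,847.08; balance $0.00
Total interest: $476.29 + $370.54 + $263.52 + $155.22 + $45.61 = $1,311.18

$1,311.18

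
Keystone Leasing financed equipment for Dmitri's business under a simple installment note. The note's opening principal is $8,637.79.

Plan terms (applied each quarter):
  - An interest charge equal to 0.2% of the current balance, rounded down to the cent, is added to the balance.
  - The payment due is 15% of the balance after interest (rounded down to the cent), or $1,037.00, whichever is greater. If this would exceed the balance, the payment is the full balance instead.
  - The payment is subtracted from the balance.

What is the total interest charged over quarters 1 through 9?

Quarter 1: $8,637.79 +$17.27 interest = $8,655.06; pay $1,298.25 → $7,356.81
Quarter 2: $7,356.81 +$14.71 interest = $7,371.52; pay $1,105.72 → $6,265.80
Quarter 3: $6,265.80 +$12.53 interest = $6,278.33; pay $1,037.00 → $5,241.33
Quarter 4: $5,241.33 +$10.48 interest = $5,251.81; pay $1,037.00 → $4,214.81
Quarter 5: $4,214.81 +$8.42 interest = $4,223.23; pay $1,037.00 → $3,186.23
Quarter 6: $3,186.23 +$6.37 interest = $3,192.60; pay $1,037.00 → $2,155.60
Quarter 7: $2,155.60 +$4.31 interest = $2,159.91; pay $1,037.00 → $1,122.91
Quarter 8: $1,122.91 +$2.24 interest = $1,125.15; pay $1,037.00 → $88.15
Quarter 9: $88.15 +$0.17 interest = $88.32; pay $88.32 → $0.00
Total interest: $17.27 + $14.71 + $12.53 + $10.48 + $8.42 + $6.37 + $4.31 + $2.24 + $0.17 = $76.50

$76.50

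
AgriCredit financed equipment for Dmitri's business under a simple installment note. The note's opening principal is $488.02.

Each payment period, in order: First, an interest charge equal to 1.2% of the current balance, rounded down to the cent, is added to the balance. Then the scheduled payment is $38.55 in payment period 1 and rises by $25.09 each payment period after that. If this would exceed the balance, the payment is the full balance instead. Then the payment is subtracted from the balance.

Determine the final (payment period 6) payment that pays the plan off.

Payment period 1: $488.02 +$5.85 interest = $493.87; pay $38.55 → $455.32
Payment period 2: $455.32 +$5.46 interest = $460.78; pay $63.64 → $397.14
Payment period 3: $397.14 +$4.76 interest = $401.90; pay $88.73 → $313.17
Payment period 4: $313.17 +$3.75 interest = $316.92; pay $113.82 → $203.10
Payment period 5: $203.10 +$2.43 interest = $205.53; pay $138.91 → $66.62
Payment period 6: $66.62 +$0.79 interest = $67.41; pay $67.41 → $0.00

$67.41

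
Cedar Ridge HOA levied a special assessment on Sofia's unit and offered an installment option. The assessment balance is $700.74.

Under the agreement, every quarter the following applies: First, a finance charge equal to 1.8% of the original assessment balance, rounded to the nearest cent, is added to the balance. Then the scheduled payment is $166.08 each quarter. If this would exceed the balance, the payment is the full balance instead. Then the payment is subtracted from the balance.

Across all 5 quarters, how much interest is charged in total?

$63.05

Quarter 1: $700.74 +$12.61 interest = $713.35; pay $166.08 → $547.27
Quarter 2: $547.27 +$12.61 interest = $559.88; pay $166.08 → $393.80
Quarter 3: $393.80 +$12.61 interest = $406.41; pay $166.08 → $240.33
Quarter 4: $240.33 +$12.61 interest = $252.94; pay $166.08 → $86.86
Quarter 5: $86.86 +$12.61 interest = $99.47; pay $99.47 → $0.00
Total interest: $12.61 + $12.61 + $12.61 + $12.61 + $12.61 = $63.05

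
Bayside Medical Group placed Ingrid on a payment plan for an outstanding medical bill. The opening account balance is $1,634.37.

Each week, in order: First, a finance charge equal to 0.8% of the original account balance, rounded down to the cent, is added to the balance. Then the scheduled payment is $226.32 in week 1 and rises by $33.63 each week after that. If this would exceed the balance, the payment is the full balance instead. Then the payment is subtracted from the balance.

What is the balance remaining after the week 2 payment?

$1,174.24

Week 1: $1,634.37 +$13.07 interest = $1,647.44; pay $226.32 → $1,421.12
Week 2: $1,421.12 +$13.07 interest = $1,434.19; pay $259.95 → $1,174.24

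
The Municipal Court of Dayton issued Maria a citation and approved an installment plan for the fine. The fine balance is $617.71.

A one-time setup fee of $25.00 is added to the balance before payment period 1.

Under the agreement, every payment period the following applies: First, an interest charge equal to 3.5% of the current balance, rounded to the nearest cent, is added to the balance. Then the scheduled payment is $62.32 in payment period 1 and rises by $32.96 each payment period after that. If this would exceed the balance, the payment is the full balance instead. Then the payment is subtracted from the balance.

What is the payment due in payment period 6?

# | Opening | Interest | Payment | End bal
1 | $642.71 | $22.49 | $62.32 | $602.88
2 | $602.88 | $21.10 | $95.28 | $528.70
3 | $528.70 | $18.50 | $128.24 | $418.96
4 | $418.96 | $14.66 | $161.20 | $272.42
5 | $272.42 | $9.53 | $194.16 | $87.79
6 | $87.79 | $3.07 | $90.86 | $0.00

$90.86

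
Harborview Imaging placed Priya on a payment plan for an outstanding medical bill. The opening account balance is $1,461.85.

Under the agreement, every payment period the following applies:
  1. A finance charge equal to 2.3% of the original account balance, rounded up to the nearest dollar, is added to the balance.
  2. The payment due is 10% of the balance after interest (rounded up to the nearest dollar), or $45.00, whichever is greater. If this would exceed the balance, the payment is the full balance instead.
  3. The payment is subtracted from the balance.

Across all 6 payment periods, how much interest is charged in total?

Payment period 1: opening $1,461.85; interest $34.00 → $1,495.85; payment $150.00; balance $1,345.85
Payment period 2: opening $1,345.85; interest $34.00 → $1,379.85; payment $138.00; balance $1,241.85
Payment period 3: opening $1,241.85; interest $34.00 → $1,275.85; payment $128.00; balance $1,147.85
Payment period 4: opening $1,147.85; interest $34.00 → $1,181.85; payment $119.00; balance $1,062.85
Payment period 5: opening $1,062.85; interest $34.00 → $1,096.85; payment $110.00; balance $986.85
Payment period 6: opening $986.85; interest $34.00 → $1,020.85; payment $103.00; balance $917.85
Total interest: $34.00 + $34.00 + $34.00 + $34.00 + $34.00 + $34.00 = $204.00

$204.00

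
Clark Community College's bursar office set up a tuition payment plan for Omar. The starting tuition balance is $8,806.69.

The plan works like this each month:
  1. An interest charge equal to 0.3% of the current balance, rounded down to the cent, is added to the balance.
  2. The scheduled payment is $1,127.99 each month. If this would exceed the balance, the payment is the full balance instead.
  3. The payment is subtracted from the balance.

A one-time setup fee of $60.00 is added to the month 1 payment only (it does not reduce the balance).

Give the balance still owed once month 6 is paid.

$2,147.48

Month 1: opening $8,806.69; interest $26.42 → $8,833.11; payment $1,127.99 (+ $60.00 fee); balance $7,705.12
Month 2: opening $7,705.12; interest $23.11 → $7,728.23; payment $1,127.99; balance $6,600.24
Month 3: opening $6,600.24; interest $19.80 → $6,620.04; payment $1,127.99; balance $5,492.05
Month 4: opening $5,492.05; interest $16.47 → $5,508.52; payment $1,127.99; balance $4,380.53
Month 5: opening $4,380.53; interest $13.14 → $4,393.67; payment $1,127.99; balance $3,265.68
Month 6: opening $3,265.68; interest $9.79 → $3,275.47; payment $1,127.99; balance $2,147.48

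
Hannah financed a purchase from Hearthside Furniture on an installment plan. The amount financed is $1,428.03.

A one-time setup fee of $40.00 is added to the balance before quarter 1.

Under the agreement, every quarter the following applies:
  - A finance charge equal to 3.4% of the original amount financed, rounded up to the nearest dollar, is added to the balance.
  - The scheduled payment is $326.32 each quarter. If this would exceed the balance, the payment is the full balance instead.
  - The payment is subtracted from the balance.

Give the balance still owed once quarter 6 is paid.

Quarter 1: $1,468.03 +$49.00 interest = $1,517.03; pay $326.32 → $1,190.71
Quarter 2: $1,190.71 +$49.00 interest = $1,239.71; pay $326.32 → $913.39
Quarter 3: $913.39 +$49.00 interest = $962.39; pay $326.32 → $636.07
Quarter 4: $636.07 +$49.00 interest = $685.07; pay $326.32 → $358.75
Quarter 5: $358.75 +$49.00 interest = $407.75; pay $326.32 → $81.43
Quarter 6: $81.43 +$49.00 interest = $130.43; pay $130.43 → $0.00

$0.00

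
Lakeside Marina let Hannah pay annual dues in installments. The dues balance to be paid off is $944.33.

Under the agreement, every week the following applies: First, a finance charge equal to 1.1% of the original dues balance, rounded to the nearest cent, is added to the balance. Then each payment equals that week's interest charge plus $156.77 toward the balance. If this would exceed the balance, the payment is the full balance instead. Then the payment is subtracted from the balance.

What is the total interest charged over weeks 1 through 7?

Week 1: opening $944.33; interest $10.39 → $954.72; payment $167.16; balance $787.56
Week 2: opening $787.56; interest $10.39 → $797.95; payment $167.16; balance $630.79
Week 3: opening $630.79; interest $10.39 → $641.18; payment $167.16; balance $474.02
Week 4: opening $474.02; interest $10.39 → $484.41; payment $167.16; balance $317.25
Week 5: opening $317.25; interest $10.39 → $327.64; payment $167.16; balance $160.48
Week 6: opening $160.48; interest $10.39 → $170.87; payment $167.16; balance $3.71
Week 7: opening $3.71; interest $10.39 → $14.10; payment $14.10; balance $0.00
Total interest: $10.39 + $10.39 + $10.39 + $10.39 + $10.39 + $10.39 + $10.39 = $72.73

$72.73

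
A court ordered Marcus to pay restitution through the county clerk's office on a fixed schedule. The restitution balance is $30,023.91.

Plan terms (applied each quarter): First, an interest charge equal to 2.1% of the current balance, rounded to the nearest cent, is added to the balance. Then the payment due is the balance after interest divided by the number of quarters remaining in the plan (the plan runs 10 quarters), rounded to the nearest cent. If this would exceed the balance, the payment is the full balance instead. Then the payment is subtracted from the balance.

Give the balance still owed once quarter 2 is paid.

# | Opening | Interest | Payment | End bal
1 | $30,023.91 | $630.50 | $3,065.44 | $27,588.97
2 | $27,588.97 | $579.37 | $3,129.82 | $25,038.52

$25,038.52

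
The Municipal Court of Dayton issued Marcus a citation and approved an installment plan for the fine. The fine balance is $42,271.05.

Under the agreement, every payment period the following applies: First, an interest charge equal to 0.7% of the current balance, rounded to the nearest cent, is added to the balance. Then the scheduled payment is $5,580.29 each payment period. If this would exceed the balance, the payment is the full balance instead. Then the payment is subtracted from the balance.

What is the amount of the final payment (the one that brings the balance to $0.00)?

$4,525.84

Payment period 1: opening $42,271.05; interest $295.90 → $42,566.95; payment $5,580.29; balance $36,986.66
Payment period 2: opening $36,986.66; interest $258.91 → $37,245.57; payment $5,580.29; balance $31,665.28
Payment period 3: opening $31,665.28; interest $221.66 → $31,886.94; payment $5,580.29; balance $26,306.65
Payment period 4: opening $26,306.65; interest $184.15 → $26,490.80; payment $5,580.29; balance $20,910.51
Payment period 5: opening $20,910.51; interest $146.37 → $21,056.88; payment $5,580.29; balance $15,476.59
Payment period 6: opening $15,476.59; interest $108.34 → $15,584.93; payment $5,580.29; balance $10,004.64
Payment period 7: opening $10,004.64; interest $70.03 → $10,074.67; payment $5,580.29; balance $4,494.38
Payment period 8: opening $4,494.38; interest $31.46 → $4,525.84; payment $4,525.84; balance $0.00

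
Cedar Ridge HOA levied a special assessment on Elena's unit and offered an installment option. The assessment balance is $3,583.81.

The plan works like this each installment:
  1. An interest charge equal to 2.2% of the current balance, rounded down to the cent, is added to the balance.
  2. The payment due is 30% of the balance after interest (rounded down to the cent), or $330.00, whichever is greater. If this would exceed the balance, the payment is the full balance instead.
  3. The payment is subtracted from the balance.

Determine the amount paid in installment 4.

Installment 1: opening $3,583.81; interest $78.84 → $3,662.65; payment $1,098.79; balance $2,563.86
Installment 2: opening $2,563.86; interest $56.40 → $2,620.26; payment $786.07; balance $1,834.19
Installment 3: opening $1,834.19; interest $40.35 → $1,874.54; payment $562.36; balance $1,312.18
Installment 4: opening $1,312.18; interest $28.86 → $1,341.04; payment $402.31; balance $938.73

$402.31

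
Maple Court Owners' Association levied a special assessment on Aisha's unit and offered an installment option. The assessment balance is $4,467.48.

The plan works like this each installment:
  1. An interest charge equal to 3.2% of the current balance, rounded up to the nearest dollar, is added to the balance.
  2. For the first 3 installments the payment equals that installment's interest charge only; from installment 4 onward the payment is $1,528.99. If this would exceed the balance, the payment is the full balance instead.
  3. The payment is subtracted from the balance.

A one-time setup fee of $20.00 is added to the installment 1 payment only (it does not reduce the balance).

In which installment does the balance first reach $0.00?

7

Installment 1: opening $4,467.48; interest $143.00 → $4,610.48; payment $143.00 (+ $20.00 fee); balance $4,467.48
Installment 2: opening $4,467.48; interest $143.00 → $4,610.48; payment $143.00; balance $4,467.48
Installment 3: opening $4,467.48; interest $143.00 → $4,610.48; payment $143.00; balance $4,467.48
Installment 4: opening $4,467.48; interest $143.00 → $4,610.48; payment $1,528.99; balance $3,081.49
Installment 5: opening $3,081.49; interest $99.00 → $3,180.49; payment $1,528.99; balance $1,651.50
Installment 6: opening $1,651.50; interest $53.00 → $1,704.50; payment $1,528.99; balance $175.51
Installment 7: opening $175.51; interest $6.00 → $181.51; payment $181.51; balance $0.00
Balance reaches $0.00 in installment 7.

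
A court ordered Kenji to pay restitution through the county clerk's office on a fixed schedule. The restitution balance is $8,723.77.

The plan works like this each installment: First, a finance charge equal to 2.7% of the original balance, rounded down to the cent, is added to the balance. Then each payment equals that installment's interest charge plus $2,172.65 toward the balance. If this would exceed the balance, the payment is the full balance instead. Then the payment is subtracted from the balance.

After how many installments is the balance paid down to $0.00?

5

Installment 1: opening $8,723.77; interest $235.54 → $8,959.31; payment $2,408.19; balance $6,551.12
Installment 2: opening $6,551.12; interest $235.54 → $6,786.66; payment $2,408.19; balance $4,378.47
Installment 3: opening $4,378.47; interest $235.54 → $4,614.01; payment $2,408.19; balance $2,205.82
Installment 4: opening $2,205.82; interest $235.54 → $2,441.36; payment $2,408.19; balance $33.17
Installment 5: opening $33.17; interest $235.54 → $268.71; payment $268.71; balance $0.00
Balance reaches $0.00 in installment 5.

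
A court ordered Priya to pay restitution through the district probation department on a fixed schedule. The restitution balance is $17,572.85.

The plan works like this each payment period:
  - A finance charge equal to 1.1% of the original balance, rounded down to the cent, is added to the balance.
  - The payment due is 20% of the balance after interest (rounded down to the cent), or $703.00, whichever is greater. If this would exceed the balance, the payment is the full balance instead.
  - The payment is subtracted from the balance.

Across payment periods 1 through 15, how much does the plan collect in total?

$20,472.35

# | Opening | Interest | Payment | End bal
1 | $17,572.85 | $193.30 | $3,553.23 | $14,212.92
2 | $14,212.92 | $193.30 | $2,881.24 | $11,524.98
3 | $11,524.98 | $193.30 | $2,343.65 | $9,374.63
4 | $9,374.63 | $193.30 | $1,913.58 | $7,654.35
5 | $7,654.35 | $193.30 | $1,569.53 | $6,278.12
6 | $6,278.12 | $193.30 | $1,294.28 | $5,177.14
7 | $5,177.14 | $193.30 | $1,074.08 | $4,296.36
8 | $4,296.36 | $193.30 | $897.93 | $3,591.73
9 | $3,591.73 | $193.30 | $757.00 | $3,028.03
10 | $3,028.03 | $193.30 | $703.00 | $2,518.33
11 | $2,518.33 | $193.30 | $703.00 | $2,008.63
12 | $2,008.63 | $193.30 | $703.00 | $1,498.93
13 | $1,498.93 | $193.30 | $703.00 | $989.23
14 | $989.23 | $193.30 | $703.00 | $479.53
15 | $479.53 | $193.30 | $672.83 | $0.00
Total paid: $20,472.35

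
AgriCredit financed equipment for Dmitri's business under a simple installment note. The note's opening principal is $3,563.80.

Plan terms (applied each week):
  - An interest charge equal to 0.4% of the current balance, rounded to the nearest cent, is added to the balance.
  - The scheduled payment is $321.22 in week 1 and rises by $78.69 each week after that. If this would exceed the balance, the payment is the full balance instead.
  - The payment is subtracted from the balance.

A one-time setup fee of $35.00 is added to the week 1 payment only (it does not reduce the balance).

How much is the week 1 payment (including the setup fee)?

Week 1: $3,563.80 +$14.26 interest = $3,578.06; pay $321.22 (+ $35.00 fee) → $3,256.84

$356.22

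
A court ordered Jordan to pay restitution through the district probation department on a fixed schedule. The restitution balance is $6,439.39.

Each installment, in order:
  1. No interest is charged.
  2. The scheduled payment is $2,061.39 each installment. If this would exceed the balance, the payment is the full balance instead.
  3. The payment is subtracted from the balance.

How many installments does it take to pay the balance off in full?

4

Installment 1: opening $6,439.39; payment $2,061.39; balance $4,378.00
Installment 2: opening $4,378.00; payment $2,061.39; balance $2,316.61
Installment 3: opening $2,316.61; payment $2,061.39; balance $255.22
Installment 4: opening $255.22; payment $255.22; balance $0.00
Balance reaches $0.00 in installment 4.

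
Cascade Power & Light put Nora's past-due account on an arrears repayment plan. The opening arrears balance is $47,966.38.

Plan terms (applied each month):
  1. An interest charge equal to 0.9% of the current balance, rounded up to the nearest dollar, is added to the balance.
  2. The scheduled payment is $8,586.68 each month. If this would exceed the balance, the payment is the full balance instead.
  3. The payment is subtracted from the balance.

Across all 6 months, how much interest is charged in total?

Month 1: opening $47,966.38; interest $432.00 → $48,398.38; payment $8,586.68; balance $39,811.70
Month 2: opening $39,811.70; interest $359.00 → $40,170.70; payment $8,586.68; balance $31,584.02
Month 3: opening $31,584.02; interest $285.00 → $31,869.02; payment $8,586.68; balance $23,282.34
Month 4: opening $23,282.34; interest $210.00 → $23,492.34; payment $8,586.68; balance $14,905.66
Month 5: opening $14,905.66; interest $135.00 → $15,040.66; payment $8,586.68; balance $6,453.98
Month 6: opening $6,453.98; interest $59.00 → $6,512.98; payment $6,512.98; balance $0.00
Total interest: $432.00 + $359.00 + $285.00 + $210.00 + $135.00 + $59.00 = $1,480.00

$1,480.00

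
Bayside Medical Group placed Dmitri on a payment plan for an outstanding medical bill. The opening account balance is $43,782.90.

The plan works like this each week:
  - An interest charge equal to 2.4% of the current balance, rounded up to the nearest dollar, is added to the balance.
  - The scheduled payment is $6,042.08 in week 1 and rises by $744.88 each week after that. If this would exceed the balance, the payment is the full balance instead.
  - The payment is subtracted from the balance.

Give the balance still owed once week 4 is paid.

Week 1: opening $43,782.90; interest $1,051.00 → $44,833.90; payment $6,042.08; balance $38,791.82
Week 2: opening $38,791.82; interest $932.00 → $39,723.82; payment $6,786.96; balance $32,936.86
Week 3: opening $32,936.86; interest $791.00 → $33,727.86; payment $7,531.84; balance $26,196.02
Week 4: opening $26,196.02; interest $629.00 → $26,825.02; payment $8,276.72; balance $18,548.30

$18,548.30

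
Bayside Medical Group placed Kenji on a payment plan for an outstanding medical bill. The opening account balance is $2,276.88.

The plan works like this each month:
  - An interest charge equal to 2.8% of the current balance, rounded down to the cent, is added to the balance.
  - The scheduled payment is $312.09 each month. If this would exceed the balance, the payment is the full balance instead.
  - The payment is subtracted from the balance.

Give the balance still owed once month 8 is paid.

$84.15

Month 1: $2,276.88 +$63.75 interest = $2,340.63; pay $312.09 → $2,028.54
Month 2: $2,028.54 +$56.79 interest = $2,085.33; pay $312.09 → $1,773.24
Month 3: $1,773.24 +$49.65 interest = $1,822.89; pay $312.09 → $1,510.80
Month 4: $1,510.80 +$42.30 interest = $1,553.10; pay $312.09 → $1,241.01
Month 5: $1,241.01 +$34.74 interest = $1,275.75; pay $312.09 → $963.66
Month 6: $963.66 +$26.98 interest = $990.64; pay $312.09 → $678.55
Month 7: $678.55 +$18.99 interest = $697.54; pay $312.09 → $385.45
Month 8: $385.45 +$10.79 interest = $396.24; pay $312.09 → $84.15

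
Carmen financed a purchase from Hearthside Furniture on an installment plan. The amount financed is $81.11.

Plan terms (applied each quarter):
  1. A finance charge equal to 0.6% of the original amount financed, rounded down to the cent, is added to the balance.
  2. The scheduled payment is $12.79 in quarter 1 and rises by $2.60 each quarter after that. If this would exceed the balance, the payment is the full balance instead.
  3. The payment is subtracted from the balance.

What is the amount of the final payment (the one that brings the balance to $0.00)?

# | Opening | Interest | Payment | End bal
1 | $81.11 | $0.48 | $12.79 | $68.80
2 | $68.80 | $0.48 | $15.39 | $53.89
3 | $53.89 | $0.48 | $17.99 | $36.38
4 | $36.38 | $0.48 | $20.59 | $16.27
5 | $16.27 | $0.48 | $16.75 | $0.00

$16.75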